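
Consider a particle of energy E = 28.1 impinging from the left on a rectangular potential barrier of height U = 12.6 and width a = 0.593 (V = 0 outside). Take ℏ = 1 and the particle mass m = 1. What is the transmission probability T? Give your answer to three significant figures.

T = 0.998

Above the barrier the interior wavenumber is k₂ = √(2m(E − U))/ℏ = 5.568, giving phase k₂a = 3.302.
T = [1 + U² sin²(k₂a) / (4E(E − U))]⁻¹ = 1/1.002 = 0.998.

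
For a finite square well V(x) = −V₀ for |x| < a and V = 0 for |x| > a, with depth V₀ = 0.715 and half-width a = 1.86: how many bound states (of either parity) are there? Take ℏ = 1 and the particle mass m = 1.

Define the well-strength parameter z₀ = (a/ℏ)√(2mV₀) = 1.86 × √(2·1·0.715) = 2.224.
A new bound state (alternating even/odd) appears each time z₀ passes a multiple of π/2, so N = ⌊2z₀/π⌋ + 1 = ⌊1.416⌋ + 1 = 2.

N = 2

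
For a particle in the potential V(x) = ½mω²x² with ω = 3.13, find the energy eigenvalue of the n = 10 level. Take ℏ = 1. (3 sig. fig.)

Using E_n = (n + ½)ℏω: E_10 = 10.5 × 3.13 = 32.87.

E = 32.9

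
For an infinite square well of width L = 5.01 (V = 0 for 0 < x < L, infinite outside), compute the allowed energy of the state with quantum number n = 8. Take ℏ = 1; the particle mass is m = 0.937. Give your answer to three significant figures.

E = 13.4

Requiring ψ(0) = ψ(L) = 0 quantises k = nπ/L, hence E_n = ℏ²k²/2m = n²π²ℏ²/(2mL²).
E_8 = 8² × π² / (2 × 0.937 × 5.01²) = 13.43.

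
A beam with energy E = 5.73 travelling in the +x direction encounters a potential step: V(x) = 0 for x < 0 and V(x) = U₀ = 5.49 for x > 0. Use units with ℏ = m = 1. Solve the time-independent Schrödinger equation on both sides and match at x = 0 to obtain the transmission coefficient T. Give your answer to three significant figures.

T = 0.564

The wavenumbers are k₁ = √(2mE)/ℏ = 3.385 on the left and k₂ = √(2m(E − U₀))/ℏ = 0.6928 on the right.
Continuity of ψ and ψ′ at the step yields the reflection amplitude r = (k₁ − k₂)/(k₁ + k₂) = 0.6602; thus R = |r|² = 0.4359, T = 0.5641.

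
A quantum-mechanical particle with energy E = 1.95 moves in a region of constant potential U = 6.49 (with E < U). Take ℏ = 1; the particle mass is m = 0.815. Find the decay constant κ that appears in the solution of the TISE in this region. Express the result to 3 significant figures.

κ = 2.72

Since E < U the TISE in this region is ψ'' = κ²ψ with κ = √(2m(U − E))/ℏ.
κ = √(2 × 0.815 × 4.54) = 2.720.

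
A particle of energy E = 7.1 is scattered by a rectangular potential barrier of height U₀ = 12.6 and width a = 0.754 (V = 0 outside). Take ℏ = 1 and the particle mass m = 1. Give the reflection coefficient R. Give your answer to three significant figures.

R = 0.974

E < U₀: inside the barrier ψ ∝ e^{±κx} with κ = √(2m(U₀ − E))/ℏ = 3.317.
κa = 2.501, sinh(κa) = 6.055.
The exact tunnelling result is T⁻¹ = 1 + U₀² sinh²(κa) / [4E(U₀ − E)] = 38.26, so T = 0.0261.
R = 1 − T = 0.974.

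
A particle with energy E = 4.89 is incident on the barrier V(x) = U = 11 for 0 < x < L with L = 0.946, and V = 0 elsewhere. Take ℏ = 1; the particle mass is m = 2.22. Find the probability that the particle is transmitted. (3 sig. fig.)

Since E < U the interior solution is evanescent with decay constant κ = √(2m(U − E))/ℏ = 5.208.
κL = 4.927, sinh(κL) = 69.00.
Matching ψ, ψ′ at both faces gives T = [1 + U² sinh²(κL) / (4E(U − E))]⁻¹ = 1/4821 = 0.000207.

T = 0.000207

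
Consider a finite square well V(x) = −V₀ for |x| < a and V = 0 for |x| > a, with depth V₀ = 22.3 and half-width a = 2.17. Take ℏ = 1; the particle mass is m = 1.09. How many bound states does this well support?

The dimensionless depth is z₀ = a√(2mV₀)/ℏ = 2.17 × √(48.61) = 15.13.
A new bound state (alternating even/odd) appears each time z₀ passes a multiple of π/2, so N = ⌊2z₀/π⌋ + 1 = ⌊9.632⌋ + 1 = 10.

N = 10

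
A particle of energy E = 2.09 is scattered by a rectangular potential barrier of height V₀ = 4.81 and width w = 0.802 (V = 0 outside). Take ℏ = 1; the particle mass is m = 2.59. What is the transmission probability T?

Since E < V₀ the interior solution is evanescent with decay constant κ = √(2m(V₀ − E))/ℏ = 3.754.
κw = 3.010, sinh(κw) = 10.12.
The exact tunnelling result is T⁻¹ = 1 + V₀² sinh²(κw) / [4E(V₀ − E)] = 105.3, so T = 0.00950.

T = 0.00950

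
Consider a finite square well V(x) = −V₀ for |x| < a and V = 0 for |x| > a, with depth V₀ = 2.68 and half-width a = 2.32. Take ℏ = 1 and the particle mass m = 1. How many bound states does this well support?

Define the well-strength parameter z₀ = (a/ℏ)√(2mV₀) = 2.32 × √(2·1·2.68) = 5.371.
A new bound state (alternating even/odd) appears each time z₀ passes a multiple of π/2, so N = ⌊2z₀/π⌋ + 1 = ⌊3.419⌋ + 1 = 4.

N = 4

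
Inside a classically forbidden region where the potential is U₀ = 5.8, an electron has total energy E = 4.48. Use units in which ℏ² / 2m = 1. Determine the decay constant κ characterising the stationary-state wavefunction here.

Since E < U₀ the TISE in this region is ψ'' = κ²ψ with κ = √(2m(U₀ − E))/ℏ.
κ = √(2 × 0.5 × 1.32) = 1.149.

κ = 1.15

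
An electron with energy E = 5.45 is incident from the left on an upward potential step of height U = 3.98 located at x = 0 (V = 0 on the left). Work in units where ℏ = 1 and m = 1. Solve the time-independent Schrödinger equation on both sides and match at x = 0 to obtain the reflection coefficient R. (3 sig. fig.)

R = 0.100

On each side the TISE gives plane waves with k = √(2m(E − V))/ℏ: k₁ = √(2·1·5.45) = 3.302, k₂ = √(2·1·1.47) = 1.715.
Continuity of ψ and ψ′ at the step yields the reflection amplitude r = (k₁ − k₂)/(k₁ + k₂) = 0.3164; thus R = |r|² = 0.1001, T = 0.8999.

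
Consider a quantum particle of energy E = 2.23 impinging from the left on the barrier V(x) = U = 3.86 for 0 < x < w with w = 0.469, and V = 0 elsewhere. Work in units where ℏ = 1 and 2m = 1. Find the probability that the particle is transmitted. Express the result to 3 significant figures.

T = 0.707

E < U: inside the barrier ψ ∝ e^{±κx} with κ = √(2m(U − E))/ℏ = 1.277.
κw = 0.5988, sinh(κw) = 0.6352.
Matching ψ, ψ′ at both faces gives T = [1 + U² sinh²(κw) / (4E(U − E))]⁻¹ = 1/1.413 = 0.707.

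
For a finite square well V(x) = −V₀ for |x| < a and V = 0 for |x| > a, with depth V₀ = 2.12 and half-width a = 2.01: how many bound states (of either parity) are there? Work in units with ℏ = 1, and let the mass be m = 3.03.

N = 5

The dimensionless depth is z₀ = a√(2mV₀)/ℏ = 2.01 × √(12.85) = 7.204.
The even/odd transcendental equations gain one root per π/2 in z₀, giving N = 1 + ⌊2z₀/π⌋ = 1 + ⌊4.586⌋ = 5.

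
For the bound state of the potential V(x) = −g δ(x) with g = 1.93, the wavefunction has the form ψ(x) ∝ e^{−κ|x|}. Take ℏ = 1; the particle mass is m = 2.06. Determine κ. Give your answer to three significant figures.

κ = 3.98

Integrating the TISE across x = 0 gives the cusp condition ψ'(0⁺) − ψ'(0⁻) = −(2mg/ℏ²)ψ(0).
With ψ ∝ e^{−κ|x|} this yields −2κ = −2mg/ℏ², so κ = mg/ℏ² = 3.976.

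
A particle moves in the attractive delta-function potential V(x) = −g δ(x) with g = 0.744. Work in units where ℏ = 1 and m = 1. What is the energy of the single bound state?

The bound state is ψ(x) = √κ e^{−κ|x|}. The derivative jump ψ'(0⁺) − ψ'(0⁻) = −(2mg/ℏ²)ψ(0) fixes κ = mg/ℏ² = 0.7440.
Then E = −ℏ²κ²/(2m) = −mg²/(2ℏ²) = -0.2768.

E = -0.277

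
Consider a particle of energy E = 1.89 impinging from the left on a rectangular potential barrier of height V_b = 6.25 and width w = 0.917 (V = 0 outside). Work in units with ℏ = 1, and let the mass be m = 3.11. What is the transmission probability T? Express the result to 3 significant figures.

Since E < V_b the interior solution is evanescent with decay constant κ = √(2m(V_b − E))/ℏ = 5.208.
κw = 4.775, sinh(κw) = 59.27.
Matching ψ, ψ′ at both faces gives T = [1 + V_b² sinh²(κw) / (4E(V_b − E))]⁻¹ = 1/4165 = 0.000240.

T = 0.000240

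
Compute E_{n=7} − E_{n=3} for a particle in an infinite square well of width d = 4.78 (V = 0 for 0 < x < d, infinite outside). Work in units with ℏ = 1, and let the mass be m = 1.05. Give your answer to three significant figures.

ΔE = 8.23

E_n = n²π²ℏ²/(2md²), so ΔE = (7² − 3²) π²ℏ²/(2md²).
ΔE = 40 × π² / (2 × 1.05 × 4.78²) = 8.228.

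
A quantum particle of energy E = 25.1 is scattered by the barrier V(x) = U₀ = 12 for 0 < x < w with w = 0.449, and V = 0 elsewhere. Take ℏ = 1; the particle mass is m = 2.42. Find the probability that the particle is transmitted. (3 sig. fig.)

T = 0.981

Above the barrier the interior wavenumber is k₂ = √(2m(E − U₀))/ℏ = 7.963, giving phase k₂w = 3.575.
Matching at both interfaces gives T⁻¹ = 1 + U₀² sin²(k₂w) / [4E(E − U₀)] = 1.019, hence T = 0.981.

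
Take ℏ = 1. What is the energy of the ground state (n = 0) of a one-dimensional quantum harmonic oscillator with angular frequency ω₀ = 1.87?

The oscillator eigenvalues are E_n = ℏω₀(n + ½), so E_0 = 1.87 × 0.5 = 0.9350.

E = 0.935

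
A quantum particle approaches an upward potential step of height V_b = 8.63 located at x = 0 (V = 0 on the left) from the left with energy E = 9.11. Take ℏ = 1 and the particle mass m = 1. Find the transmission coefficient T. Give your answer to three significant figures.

T = 0.607

On each side the TISE gives plane waves with k = √(2m(E − V))/ℏ: k₁ = √(2·1·9.11) = 4.268, k₂ = √(2·1·0.48) = 0.9798.
Continuity of ψ and ψ′ at the step yields the reflection amplitude r = (k₁ − k₂)/(k₁ + k₂) = 0.6266; thus R = |r|² = 0.3927, T = 0.6073.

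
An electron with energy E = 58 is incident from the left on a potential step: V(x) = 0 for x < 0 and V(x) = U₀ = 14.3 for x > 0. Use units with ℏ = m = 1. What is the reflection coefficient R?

R = 0.00499

On each side the TISE gives plane waves with k = √(2m(E − V))/ℏ: k₁ = √(2·1·58) = 10.77, k₂ = √(2·1·43.7) = 9.349.
Continuity of ψ and ψ′ at the step yields the reflection amplitude r = (k₁ − k₂)/(k₁ + k₂) = 0.07066; thus R = |r|² = 0.004992, T = 0.9950.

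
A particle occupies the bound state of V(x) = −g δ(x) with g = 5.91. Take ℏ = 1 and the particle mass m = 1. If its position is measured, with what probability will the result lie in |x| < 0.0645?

The normalised bound state is ψ = √κ e^{−κ|x|} with κ = mg/ℏ² = 5.910.
P(|x| < d) = ∫_{−d}^{d} κ e^{−2κ|x|} dx = 1 − e^{−2κd} = 1 − e^{−0.7624} = 0.5334.

P = 0.533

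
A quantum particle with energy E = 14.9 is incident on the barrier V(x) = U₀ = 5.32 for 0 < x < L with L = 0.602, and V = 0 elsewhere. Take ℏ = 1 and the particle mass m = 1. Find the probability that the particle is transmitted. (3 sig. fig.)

T = 0.988

E > U₀: inside the barrier k₂ = √(2m(E − U₀))/ℏ = 4.377, k₂L = 2.635.
Matching at both interfaces gives T⁻¹ = 1 + U₀² sin²(k₂L) / [4E(E − U₀)] = 1.012, hence T = 0.988.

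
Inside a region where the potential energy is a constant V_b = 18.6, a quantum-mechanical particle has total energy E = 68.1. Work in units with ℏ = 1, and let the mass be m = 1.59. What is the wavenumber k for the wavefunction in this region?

k = 12.5

With E > V_b the solution is oscillatory, ψ ∝ e^{±ikx} with k = √(2m(E − V_b))/ℏ.
k = √(2 × 1.59 × 49.5) = 12.55.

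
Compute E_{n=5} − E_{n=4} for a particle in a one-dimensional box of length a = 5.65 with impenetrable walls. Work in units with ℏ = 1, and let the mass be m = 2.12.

ΔE = 0.656

E_n = n²π²ℏ²/(2ma²), so ΔE = (5² − 4²) π²ℏ²/(2ma²).
ΔE = 9 × π² / (2 × 2.12 × 5.65²) = 0.6563.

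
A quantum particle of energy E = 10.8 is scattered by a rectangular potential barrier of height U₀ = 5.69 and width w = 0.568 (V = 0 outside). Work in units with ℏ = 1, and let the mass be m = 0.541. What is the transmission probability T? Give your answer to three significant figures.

E > U₀: inside the barrier k₂ = √(2m(E − U₀))/ℏ = 2.351, k₂w = 1.336.
Matching at both interfaces gives T⁻¹ = 1 + U₀² sin²(k₂w) / [4E(E − U₀)] = 1.139, hence T = 0.878.

T = 0.878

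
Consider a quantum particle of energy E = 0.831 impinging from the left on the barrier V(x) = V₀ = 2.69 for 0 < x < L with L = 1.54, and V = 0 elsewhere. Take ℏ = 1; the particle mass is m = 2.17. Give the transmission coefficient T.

T = 0.000542

E < V₀: inside the barrier ψ ∝ e^{±κx} with κ = √(2m(V₀ − E))/ℏ = 2.840.
κL = 4.374, sinh(κL) = 39.68.
Matching ψ, ψ′ at both faces gives T = [1 + V₀² sinh²(κL) / (4E(V₀ − E))]⁻¹ = 1/1845 = 0.000542.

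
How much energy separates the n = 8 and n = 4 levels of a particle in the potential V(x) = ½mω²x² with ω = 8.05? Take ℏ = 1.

E_n = ℏω(n + ½), so ΔE = (8 − 4) ℏω = 4 × 8.05 = 32.20.

ΔE = 32.2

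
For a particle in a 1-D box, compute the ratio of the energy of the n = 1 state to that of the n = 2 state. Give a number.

0.25

E_n = n²π²ℏ²/(2mL²) so the ratio is n₂²/n₁² = 1/4 = 0.25.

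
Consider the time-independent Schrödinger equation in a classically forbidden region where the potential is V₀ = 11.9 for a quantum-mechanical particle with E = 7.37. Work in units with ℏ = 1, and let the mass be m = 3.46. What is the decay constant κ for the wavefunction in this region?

κ = 5.60

Since E < V₀ the TISE in this region is ψ'' = κ²ψ with κ = √(2m(V₀ − E))/ℏ.
κ = √(2 × 3.46 × 4.53) = 5.599.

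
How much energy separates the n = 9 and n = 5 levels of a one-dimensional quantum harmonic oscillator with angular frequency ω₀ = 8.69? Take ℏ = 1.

ΔE = 34.8

E_n = ℏω₀(n + ½), so ΔE = (9 − 5) ℏω₀ = 4 × 8.69 = 34.76.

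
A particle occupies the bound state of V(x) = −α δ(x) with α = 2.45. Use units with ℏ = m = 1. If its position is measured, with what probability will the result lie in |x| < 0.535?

The normalised bound state is ψ = √κ e^{−κ|x|} with κ = mα/ℏ² = 2.450.
P(|x| < d) = ∫_{−d}^{d} κ e^{−2κ|x|} dx = 1 − e^{−2κd} = 1 − e^{−2.622} = 0.9273.

P = 0.927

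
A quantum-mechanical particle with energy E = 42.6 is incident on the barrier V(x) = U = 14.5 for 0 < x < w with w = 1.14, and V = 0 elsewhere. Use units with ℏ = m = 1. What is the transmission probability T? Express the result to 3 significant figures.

T = 0.975

E > U: inside the barrier k₂ = √(2m(E − U))/ℏ = 7.497, k₂w = 8.546.
T = [1 + U² sin²(k₂w) / (4E(E − U))]⁻¹ = 1/1.026 = 0.975.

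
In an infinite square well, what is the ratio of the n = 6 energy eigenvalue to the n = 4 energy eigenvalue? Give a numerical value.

2.25

E_n = n²π²ℏ²/(2mL²) so the ratio is n₂²/n₁² = 36/16 = 2.25.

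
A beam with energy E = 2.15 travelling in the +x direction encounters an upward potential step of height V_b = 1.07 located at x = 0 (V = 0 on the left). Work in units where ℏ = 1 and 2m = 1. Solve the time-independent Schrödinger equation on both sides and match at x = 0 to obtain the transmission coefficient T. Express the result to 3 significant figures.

On each side the TISE gives plane waves with k = √(2m(E − V))/ℏ: k₁ = √(2·½·2.15) = 1.466, k₂ = √(2·½·1.08) = 1.039.
Continuity of ψ and ψ′ at the step yields the reflection amplitude r = (k₁ − k₂)/(k₁ + k₂) = 0.1704; thus R = |r|² = 0.02905, T = 0.9709.

T = 0.971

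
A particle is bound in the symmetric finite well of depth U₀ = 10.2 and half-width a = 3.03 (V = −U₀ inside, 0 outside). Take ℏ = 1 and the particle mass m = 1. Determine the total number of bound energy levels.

Define the well-strength parameter z₀ = (a/ℏ)√(2mU₀) = 3.03 × √(2·1·10.2) = 13.69.
The even/odd transcendental equations gain one root per π/2 in z₀, giving N = 1 + ⌊2z₀/π⌋ = 1 + ⌊8.712⌋ = 9.

N = 9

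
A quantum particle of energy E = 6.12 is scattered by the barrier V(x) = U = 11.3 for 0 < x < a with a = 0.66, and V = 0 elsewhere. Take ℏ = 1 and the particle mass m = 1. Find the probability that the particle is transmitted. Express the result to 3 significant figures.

Since E < U the interior solution is evanescent with decay constant κ = √(2m(U − E))/ℏ = 3.219.
κa = 2.124, sinh(κa) = 4.124.
The exact tunnelling result is T⁻¹ = 1 + U² sinh²(κa) / [4E(U − E)] = 18.13, so T = 0.0552.

T = 0.0552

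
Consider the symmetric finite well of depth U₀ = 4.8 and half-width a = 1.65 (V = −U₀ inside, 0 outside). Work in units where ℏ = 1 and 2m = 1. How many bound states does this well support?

N = 3

Define the well-strength parameter z₀ = (a/ℏ)√(2mU₀) = 1.65 × √(2·0.5·4.8) = 3.615.
A new bound state (alternating even/odd) appears each time z₀ passes a multiple of π/2, so N = ⌊2z₀/π⌋ + 1 = ⌊2.301⌋ + 1 = 3.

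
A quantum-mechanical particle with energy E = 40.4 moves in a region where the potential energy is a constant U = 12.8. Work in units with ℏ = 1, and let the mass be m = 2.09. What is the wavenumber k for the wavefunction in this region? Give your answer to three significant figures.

k = 10.7

With E > U the solution is oscillatory, ψ ∝ e^{±ikx} with k = √(2m(E − U))/ℏ.
k = √(2 × 2.09 × 27.6) = 10.74.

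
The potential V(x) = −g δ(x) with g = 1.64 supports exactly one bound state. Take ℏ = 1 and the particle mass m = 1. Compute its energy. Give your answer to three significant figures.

For x ≠ 0 the bound state is ψ ∝ e^{−κ|x|}; integrating the TISE across the delta gives the cusp condition 2κ = 2mg/ℏ², so κ = 1.640.
Then E = −ℏ²κ²/(2m) = −mg²/(2ℏ²) = -1.345.

E = -1.34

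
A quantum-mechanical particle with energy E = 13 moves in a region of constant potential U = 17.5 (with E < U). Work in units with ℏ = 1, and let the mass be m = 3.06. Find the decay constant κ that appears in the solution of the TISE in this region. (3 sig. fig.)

κ = 5.25

Since E < U the TISE in this region is ψ'' = κ²ψ with κ = √(2m(U − E))/ℏ.
κ = √(2 × 3.06 × 4.5) = 5.248.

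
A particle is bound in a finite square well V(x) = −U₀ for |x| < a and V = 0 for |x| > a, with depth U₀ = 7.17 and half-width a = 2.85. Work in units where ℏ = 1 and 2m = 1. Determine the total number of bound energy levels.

N = 5

The dimensionless depth is z₀ = a√(2mU₀)/ℏ = 2.85 × √(7.170) = 7.631.
A new bound state (alternating even/odd) appears each time z₀ passes a multiple of π/2, so N = ⌊2z₀/π⌋ + 1 = ⌊4.858⌋ + 1 = 5.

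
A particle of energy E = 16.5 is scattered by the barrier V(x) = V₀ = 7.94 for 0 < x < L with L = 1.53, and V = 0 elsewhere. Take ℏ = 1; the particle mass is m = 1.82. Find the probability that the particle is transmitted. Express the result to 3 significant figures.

T = 0.937

E > V₀: inside the barrier k₂ = √(2m(E − V₀))/ℏ = 5.582, k₂L = 8.540.
T = [1 + V₀² sin²(k₂L) / (4E(E − V₀))]⁻¹ = 1/1.067 = 0.937.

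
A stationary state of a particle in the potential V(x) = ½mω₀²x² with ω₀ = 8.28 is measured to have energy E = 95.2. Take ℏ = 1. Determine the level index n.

n = 11

Invert E_n = (n + ½)ℏω₀: n = E/ℏω₀ − ½ = 10.998, so n = 11.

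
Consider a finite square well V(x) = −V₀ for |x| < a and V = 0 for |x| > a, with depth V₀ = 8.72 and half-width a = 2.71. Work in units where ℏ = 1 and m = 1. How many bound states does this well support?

N = 8

The dimensionless depth is z₀ = a√(2mV₀)/ℏ = 2.71 × √(17.44) = 11.32.
A new bound state (alternating even/odd) appears each time z₀ passes a multiple of π/2, so N = ⌊2z₀/π⌋ + 1 = ⌊7.205⌋ + 1 = 8.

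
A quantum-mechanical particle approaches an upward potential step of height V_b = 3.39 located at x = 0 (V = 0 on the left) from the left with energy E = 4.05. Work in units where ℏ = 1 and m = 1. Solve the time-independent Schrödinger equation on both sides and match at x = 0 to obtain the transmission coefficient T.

The wavenumbers are k₁ = √(2mE)/ℏ = 2.846 on the left and k₂ = √(2m(E − V_b))/ℏ = 1.149 on the right.
Matching ψ and ψ′ at x = 0 gives r = (k₁ − k₂)/(k₁ + k₂), so R = r² = 0.1805 and T = 1 − R = 0.8195.

T = 0.820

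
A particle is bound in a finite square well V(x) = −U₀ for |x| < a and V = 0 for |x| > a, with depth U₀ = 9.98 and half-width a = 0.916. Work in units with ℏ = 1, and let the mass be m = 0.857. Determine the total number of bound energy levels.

N = 3

The dimensionless depth is z₀ = a√(2mU₀)/ℏ = 0.916 × √(17.11) = 3.788.
The even/odd transcendental equations gain one root per π/2 in z₀, giving N = 1 + ⌊2z₀/π⌋ = 1 + ⌊2.412⌋ = 3.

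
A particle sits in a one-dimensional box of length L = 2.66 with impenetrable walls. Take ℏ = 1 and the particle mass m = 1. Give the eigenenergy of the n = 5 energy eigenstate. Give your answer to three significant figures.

E = 17.4

The infinite-well eigenfunctions ψ_n = √(2/L) sin(nπx/L) vanish at both walls, giving E_n = n²π²ℏ²/(2mL²).
E_5 = 5² × π² / (2 × 1 × 2.66²) = 17.44.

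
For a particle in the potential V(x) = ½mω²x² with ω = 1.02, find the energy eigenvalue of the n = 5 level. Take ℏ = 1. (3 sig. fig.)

Using E_n = (n + ½)ℏω: E_5 = 5.5 × 1.02 = 5.610.

E = 5.61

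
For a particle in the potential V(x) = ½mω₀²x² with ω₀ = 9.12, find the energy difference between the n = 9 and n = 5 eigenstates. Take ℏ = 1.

ΔE = 36.5

E_n = ℏω₀(n + ½), so ΔE = (9 − 5) ℏω₀ = 4 × 9.12 = 36.48.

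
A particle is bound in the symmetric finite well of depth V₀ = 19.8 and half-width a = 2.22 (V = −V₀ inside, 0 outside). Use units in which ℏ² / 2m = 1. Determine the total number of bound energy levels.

The dimensionless depth is z₀ = a√(2mV₀)/ℏ = 2.22 × √(19.80) = 9.878.
A new bound state (alternating even/odd) appears each time z₀ passes a multiple of π/2, so N = ⌊2z₀/π⌋ + 1 = ⌊6.289⌋ + 1 = 7.

N = 7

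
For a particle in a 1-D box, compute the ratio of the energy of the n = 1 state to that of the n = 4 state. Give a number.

E_n = n²π²ℏ²/(2mL²) so the ratio is n₂²/n₁² = 1/16 = 0.0625.

0.0625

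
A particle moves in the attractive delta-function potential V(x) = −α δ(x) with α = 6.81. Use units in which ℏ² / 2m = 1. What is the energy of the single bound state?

The bound state is ψ(x) = √κ e^{−κ|x|}. The derivative jump ψ'(0⁺) − ψ'(0⁻) = −(2mα/ℏ²)ψ(0) fixes κ = mα/ℏ² = 3.405.
Then E = −ℏ²κ²/(2m) = −mα²/(2ℏ²) = -11.59.

E = -11.6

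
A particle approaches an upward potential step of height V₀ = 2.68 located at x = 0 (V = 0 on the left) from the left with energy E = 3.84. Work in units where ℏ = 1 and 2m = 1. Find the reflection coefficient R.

On each side the TISE gives plane waves with k = √(2m(E − V))/ℏ: k₁ = √(2·½·3.84) = 1.960, k₂ = √(2·½·1.16) = 1.077.
Matching ψ and ψ′ at x = 0 gives r = (k₁ − k₂)/(k₁ + k₂), so R = r² = 0.08447 and T = 1 − R = 0.9155.

R = 0.0845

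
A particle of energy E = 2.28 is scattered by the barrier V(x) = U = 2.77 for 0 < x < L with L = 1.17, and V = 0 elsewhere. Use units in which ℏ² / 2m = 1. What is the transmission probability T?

T = 0.411

Since E < U the interior solution is evanescent with decay constant κ = √(2m(U − E))/ℏ = 0.7000.
κL = 0.8190, sinh(κL) = 0.9137.
Matching ψ, ψ′ at both faces gives T = [1 + U² sinh²(κL) / (4E(U − E))]⁻¹ = 1/2.433 = 0.411.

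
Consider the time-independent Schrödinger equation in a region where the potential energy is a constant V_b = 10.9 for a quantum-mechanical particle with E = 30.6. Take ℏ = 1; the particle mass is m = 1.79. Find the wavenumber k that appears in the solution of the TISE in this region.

With E > V_b the solution is oscillatory, ψ ∝ e^{±ikx} with k = √(2m(E − V_b))/ℏ.
k = √(2 × 1.79 × 19.7) = 8.398.

k = 8.40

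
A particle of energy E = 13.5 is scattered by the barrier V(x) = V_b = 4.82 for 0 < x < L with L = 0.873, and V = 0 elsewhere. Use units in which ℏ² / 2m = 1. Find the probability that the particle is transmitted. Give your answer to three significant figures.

T = 0.986

Above the barrier the interior wavenumber is k₂ = √(2m(E − V_b))/ℏ = 2.946, giving phase k₂L = 2.572.
Matching at both interfaces gives T⁻¹ = 1 + V_b² sin²(k₂L) / [4E(E − V_b)] = 1.014, hence T = 0.986.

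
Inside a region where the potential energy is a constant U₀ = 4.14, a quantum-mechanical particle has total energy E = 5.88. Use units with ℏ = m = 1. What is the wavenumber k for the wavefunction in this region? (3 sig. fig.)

With E > U₀ the solution is oscillatory, ψ ∝ e^{±ikx} with k = √(2m(E − U₀))/ℏ.
k = √(2 × 1 × 1.74) = 1.865.

k = 1.87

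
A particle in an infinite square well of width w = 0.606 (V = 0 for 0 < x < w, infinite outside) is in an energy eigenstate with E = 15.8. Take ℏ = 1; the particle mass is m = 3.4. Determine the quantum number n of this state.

n = 2

From E_n = n²π²ℏ²/(2mw²) invert to n = √(2mw²E)/(πℏ).
n = (0.606/π) × √(2 × 3.4 × 15.8) = 1.999 → n = 2.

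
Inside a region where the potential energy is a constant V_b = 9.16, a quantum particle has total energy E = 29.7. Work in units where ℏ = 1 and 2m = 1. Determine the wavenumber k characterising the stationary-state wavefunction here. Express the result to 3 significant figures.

k = 4.53

With E > V_b the solution is oscillatory, ψ ∝ e^{±ikx} with k = √(2m(E − V_b))/ℏ.
k = √(2 × 0.5 × 20.54) = 4.532.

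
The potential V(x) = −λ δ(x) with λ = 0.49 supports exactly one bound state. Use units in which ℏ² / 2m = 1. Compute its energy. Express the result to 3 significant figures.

For x ≠ 0 the bound state is ψ ∝ e^{−κ|x|}; integrating the TISE across the delta gives the cusp condition 2κ = 2mλ/ℏ², so κ = 0.2450.
Then E = −ℏ²κ²/(2m) = −mλ²/(2ℏ²) = -0.06003.

E = -0.0600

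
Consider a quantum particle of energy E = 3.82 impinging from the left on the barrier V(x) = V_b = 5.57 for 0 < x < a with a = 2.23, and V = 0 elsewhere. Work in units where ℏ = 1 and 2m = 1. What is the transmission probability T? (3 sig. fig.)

Since E < V_b the interior solution is evanescent with decay constant κ = √(2m(V_b − E))/ℏ = 1.323.
κa = 2.950, sinh(κa) = 9.527.
The exact tunnelling result is T⁻¹ = 1 + V_b² sinh²(κa) / [4E(V_b − E)] = 106.3, so T = 0.00941.

T = 0.00941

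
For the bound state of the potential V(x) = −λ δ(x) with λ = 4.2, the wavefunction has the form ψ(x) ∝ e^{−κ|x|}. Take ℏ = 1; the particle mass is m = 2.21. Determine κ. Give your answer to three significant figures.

Integrate −(ℏ²/2m)ψ'' − λδ(x)ψ = Eψ from −ε to +ε: the ψ'' term gives ψ'(0⁺) − ψ'(0⁻) and the δ term gives −(2mλ/ℏ²)ψ(0).
With ψ ∝ e^{−κ|x|} this yields −2κ = −2mλ/ℏ², so κ = mλ/ℏ² = 9.282.

κ = 9.28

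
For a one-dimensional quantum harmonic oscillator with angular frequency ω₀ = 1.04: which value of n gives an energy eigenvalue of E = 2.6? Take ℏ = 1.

n = 2

Invert E_n = (n + ½)ℏω₀: n = E/ℏω₀ − ½ = 2.000, so n = 2.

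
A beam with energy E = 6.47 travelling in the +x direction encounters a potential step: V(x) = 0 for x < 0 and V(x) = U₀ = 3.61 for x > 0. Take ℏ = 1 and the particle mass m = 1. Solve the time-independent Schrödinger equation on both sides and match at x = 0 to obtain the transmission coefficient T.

T = 0.959

The wavenumbers are k₁ = √(2mE)/ℏ = 3.597 on the left and k₂ = √(2m(E − U₀))/ℏ = 2.392 on the right.
Continuity of ψ and ψ′ at the step yields the reflection amplitude r = (k₁ − k₂)/(k₁ + k₂) = 0.2013; thus R = |r|² = 0.04052, T = 0.9595.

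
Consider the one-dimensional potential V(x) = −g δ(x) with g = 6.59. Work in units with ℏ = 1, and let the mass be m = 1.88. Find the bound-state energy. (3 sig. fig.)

E = -40.8

For x ≠ 0 the bound state is ψ ∝ e^{−κ|x|}; integrating the TISE across the delta gives the cusp condition 2κ = 2mg/ℏ², so κ = 12.39.
Then E = −ℏ²κ²/(2m) = −mg²/(2ℏ²) = -40.82.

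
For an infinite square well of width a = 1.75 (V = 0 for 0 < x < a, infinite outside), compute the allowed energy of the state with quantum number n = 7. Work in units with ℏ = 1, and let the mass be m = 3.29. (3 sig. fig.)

Requiring ψ(0) = ψ(a) = 0 quantises k = nπ/a, hence E_n = ℏ²k²/2m = n²π²ℏ²/(2ma²).
E_7 = 7² × π² / (2 × 3.29 × 1.75²) = 24.00.

E = 24.0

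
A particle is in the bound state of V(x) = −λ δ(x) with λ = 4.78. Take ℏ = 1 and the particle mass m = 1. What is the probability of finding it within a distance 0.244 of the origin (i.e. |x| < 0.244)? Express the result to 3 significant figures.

The normalised bound state is ψ = √κ e^{−κ|x|} with κ = mλ/ℏ² = 4.780.
P(|x| < d) = ∫_{−d}^{d} κ e^{−2κ|x|} dx = 1 − e^{−2κd} = 1 − e^{−2.333} = 0.9030.

P = 0.903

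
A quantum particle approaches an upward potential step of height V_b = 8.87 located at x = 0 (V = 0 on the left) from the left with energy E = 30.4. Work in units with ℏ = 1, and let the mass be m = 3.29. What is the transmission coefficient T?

T = 0.993

On each side the TISE gives plane waves with k = √(2m(E − V))/ℏ: k₁ = √(2·3.29·30.4) = 14.14, k₂ = √(2·3.29·21.53) = 11.90.
Matching ψ and ψ′ at x = 0 gives r = (k₁ − k₂)/(k₁ + k₂), so R = r² = 0.007402 and T = 1 − R = 0.9926.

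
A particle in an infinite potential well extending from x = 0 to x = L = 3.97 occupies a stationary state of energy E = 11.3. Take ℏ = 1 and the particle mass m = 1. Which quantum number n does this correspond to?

From E_n = n²π²ℏ²/(2mL²) invert to n = √(2mL²E)/(πℏ).
n = (3.97/π) × √(2 × 1 × 11.3) = 6.008 → n = 6.

n = 6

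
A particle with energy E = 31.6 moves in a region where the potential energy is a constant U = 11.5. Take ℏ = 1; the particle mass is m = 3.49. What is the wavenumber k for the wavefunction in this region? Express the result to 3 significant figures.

k = 11.8

With E > U the solution is oscillatory, ψ ∝ e^{±ikx} with k = √(2m(E − U))/ℏ.
k = √(2 × 3.49 × 20.1) = 11.84.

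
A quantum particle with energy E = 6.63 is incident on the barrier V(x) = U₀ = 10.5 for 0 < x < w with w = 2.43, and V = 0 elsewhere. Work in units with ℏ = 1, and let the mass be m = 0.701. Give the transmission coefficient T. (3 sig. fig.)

Since E < U₀ the interior solution is evanescent with decay constant κ = √(2m(U₀ − E))/ℏ = 2.329.
κw = 5.660, sinh(κw) = 143.6.
Matching ψ, ψ′ at both faces gives T = [1 + U₀² sinh²(κw) / (4E(U₀ − E))]⁻¹ = 1/22160 = 0.0000451.

T = 0.0000451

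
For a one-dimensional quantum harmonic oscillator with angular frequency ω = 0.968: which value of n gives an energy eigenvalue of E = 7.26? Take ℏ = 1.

n = 7

Invert E_n = (n + ½)ℏω: n = E/ℏω − ½ = 7.000, so n = 7.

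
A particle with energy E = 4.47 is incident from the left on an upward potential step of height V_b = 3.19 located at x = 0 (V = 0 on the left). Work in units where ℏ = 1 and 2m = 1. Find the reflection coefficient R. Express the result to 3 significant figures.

R = 0.0917

On each side the TISE gives plane waves with k = √(2m(E − V))/ℏ: k₁ = √(2·½·4.47) = 2.114, k₂ = √(2·½·1.28) = 1.131.
Continuity of ψ and ψ′ at the step yields the reflection amplitude r = (k₁ − k₂)/(k₁ + k₂) = 0.3028; thus R = |r|² = 0.09171, T = 0.9083.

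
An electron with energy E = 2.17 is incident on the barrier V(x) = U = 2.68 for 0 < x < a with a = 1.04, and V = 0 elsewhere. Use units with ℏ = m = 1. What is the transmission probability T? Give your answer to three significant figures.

T = 0.281

Since E < U the interior solution is evanescent with decay constant κ = √(2m(U − E))/ℏ = 1.010.
κa = 1.050, sinh(κa) = 1.254.
The exact tunnelling result is T⁻¹ = 1 + U² sinh²(κa) / [4E(U − E)] = 3.553, so T = 0.281.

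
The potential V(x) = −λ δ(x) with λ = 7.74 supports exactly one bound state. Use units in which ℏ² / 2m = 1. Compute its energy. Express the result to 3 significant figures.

E = -15.0

For x ≠ 0 the bound state is ψ ∝ e^{−κ|x|}; integrating the TISE across the delta gives the cusp condition 2κ = 2mλ/ℏ², so κ = 3.870.
Then E = −ℏ²κ²/(2m) = −mλ²/(2ℏ²) = -14.98.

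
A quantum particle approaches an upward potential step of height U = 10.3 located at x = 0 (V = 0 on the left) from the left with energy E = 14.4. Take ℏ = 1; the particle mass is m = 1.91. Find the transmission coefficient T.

T = 0.908

On each side the TISE gives plane waves with k = √(2m(E − V))/ℏ: k₁ = √(2·1.91·14.4) = 7.417, k₂ = √(2·1.91·4.1) = 3.958.
Continuity of ψ and ψ′ at the step yields the reflection amplitude r = (k₁ − k₂)/(k₁ + k₂) = 0.3041; thus R = |r|² = 0.09249, T = 0.9075.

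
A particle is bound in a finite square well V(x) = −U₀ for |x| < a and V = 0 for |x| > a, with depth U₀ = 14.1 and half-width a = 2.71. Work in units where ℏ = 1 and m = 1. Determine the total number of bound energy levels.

Define the well-strength parameter z₀ = (a/ℏ)√(2mU₀) = 2.71 × √(2·1·14.1) = 14.39.
The even/odd transcendental equations gain one root per π/2 in z₀, giving N = 1 + ⌊2z₀/π⌋ = 1 + ⌊9.162⌋ = 10.

N = 10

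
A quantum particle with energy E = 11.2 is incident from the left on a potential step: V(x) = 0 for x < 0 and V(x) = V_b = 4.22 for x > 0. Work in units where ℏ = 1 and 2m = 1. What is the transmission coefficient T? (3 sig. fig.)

T = 0.986

The wavenumbers are k₁ = √(2mE)/ℏ = 3.347 on the left and k₂ = √(2m(E − V_b))/ℏ = 2.642 on the right.
Matching ψ and ψ′ at x = 0 gives r = (k₁ − k₂)/(k₁ + k₂), so R = r² = 0.01385 and T = 1 − R = 0.9862.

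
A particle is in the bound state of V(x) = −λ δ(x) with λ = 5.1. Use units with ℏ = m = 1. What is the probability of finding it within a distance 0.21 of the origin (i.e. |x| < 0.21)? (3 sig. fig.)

P = 0.883

The normalised bound state is ψ = √κ e^{−κ|x|} with κ = mλ/ℏ² = 5.100.
P(|x| < d) = ∫_{−d}^{d} κ e^{−2κ|x|} dx = 1 − e^{−2κd} = 1 − e^{−2.142} = 0.8826.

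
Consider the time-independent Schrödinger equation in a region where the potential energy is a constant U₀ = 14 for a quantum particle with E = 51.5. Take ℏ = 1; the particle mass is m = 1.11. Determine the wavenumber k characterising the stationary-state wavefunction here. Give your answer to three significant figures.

k = 9.12

With E > U₀ the solution is oscillatory, ψ ∝ e^{±ikx} with k = √(2m(E − U₀))/ℏ.
k = √(2 × 1.11 × 37.5) = 9.124.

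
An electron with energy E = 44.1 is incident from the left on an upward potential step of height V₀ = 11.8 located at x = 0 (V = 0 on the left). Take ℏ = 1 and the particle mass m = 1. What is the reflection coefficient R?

R = 0.00604

The wavenumbers are k₁ = √(2mE)/ℏ = 9.391 on the left and k₂ = √(2m(E − V₀))/ℏ = 8.037 on the right.
Continuity of ψ and ψ′ at the step yields the reflection amplitude r = (k₁ − k₂)/(k₁ + k₂) = 0.07769; thus R = |r|² = 0.006036, T = 0.9940.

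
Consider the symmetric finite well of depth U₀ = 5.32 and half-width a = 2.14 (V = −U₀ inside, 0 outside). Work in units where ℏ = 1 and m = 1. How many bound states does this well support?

N = 5

Define the well-strength parameter z₀ = (a/ℏ)√(2mU₀) = 2.14 × √(2·1·5.32) = 6.980.
A new bound state (alternating even/odd) appears each time z₀ passes a multiple of π/2, so N = ⌊2z₀/π⌋ + 1 = ⌊4.444⌋ + 1 = 5.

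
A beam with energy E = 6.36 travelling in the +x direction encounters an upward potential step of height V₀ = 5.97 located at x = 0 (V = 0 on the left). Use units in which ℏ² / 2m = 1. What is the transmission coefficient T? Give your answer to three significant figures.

On each side the TISE gives plane waves with k = √(2m(E − V))/ℏ: k₁ = √(2·½·6.36) = 2.522, k₂ = √(2·½·0.39) = 0.6245.
Matching ψ and ψ′ at x = 0 gives r = (k₁ − k₂)/(k₁ + k₂), so R = r² = 0.3637 and T = 1 − R = 0.6363.

T = 0.636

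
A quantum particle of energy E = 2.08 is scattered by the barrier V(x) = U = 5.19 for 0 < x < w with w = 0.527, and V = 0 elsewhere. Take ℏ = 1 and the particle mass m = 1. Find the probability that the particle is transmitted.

E < U: inside the barrier ψ ∝ e^{±κx} with κ = √(2m(U − E))/ℏ = 2.494.
κw = 1.314, sinh(κw) = 1.727.
Matching ψ, ψ′ at both faces gives T = [1 + U² sinh²(κw) / (4E(U − E))]⁻¹ = 1/4.104 = 0.244.

T = 0.244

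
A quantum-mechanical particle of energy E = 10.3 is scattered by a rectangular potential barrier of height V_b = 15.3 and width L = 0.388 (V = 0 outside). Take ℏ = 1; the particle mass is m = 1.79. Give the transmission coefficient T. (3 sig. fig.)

E < V_b: inside the barrier ψ ∝ e^{±κx} with κ = √(2m(V_b − E))/ℏ = 4.231.
κL = 1.642, sinh(κL) = 2.485.
Matching ψ, ψ′ at both faces gives T = [1 + V_b² sinh²(κL) / (4E(V_b − E))]⁻¹ = 1/8.016 = 0.125.

T = 0.125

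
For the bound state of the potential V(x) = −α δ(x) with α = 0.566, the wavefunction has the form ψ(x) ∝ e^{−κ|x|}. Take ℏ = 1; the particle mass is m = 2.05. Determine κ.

κ = 1.16

Integrate −(ℏ²/2m)ψ'' − αδ(x)ψ = Eψ from −ε to +ε: the ψ'' term gives ψ'(0⁺) − ψ'(0⁻) and the δ term gives −(2mα/ℏ²)ψ(0).
With ψ ∝ e^{−κ|x|} this yields −2κ = −2mα/ℏ², so κ = mα/ℏ² = 1.160.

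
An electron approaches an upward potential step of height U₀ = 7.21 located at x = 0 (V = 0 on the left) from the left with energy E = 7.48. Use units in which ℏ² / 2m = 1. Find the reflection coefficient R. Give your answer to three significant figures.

R = 0.463

On each side the TISE gives plane waves with k = √(2m(E − V))/ℏ: k₁ = √(2·½·7.48) = 2.735, k₂ = √(2·½·0.27) = 0.5196.
Matching ψ and ψ′ at x = 0 gives r = (k₁ − k₂)/(k₁ + k₂), so R = r² = 0.4633 and T = 1 − R = 0.5367.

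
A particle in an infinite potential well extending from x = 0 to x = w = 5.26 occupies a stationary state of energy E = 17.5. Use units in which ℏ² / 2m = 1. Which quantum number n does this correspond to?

n = 7

From E_n = n²π²ℏ²/(2mw²) invert to n = √(2mw²E)/(πℏ).
n = (5.26/π) × √(2 × 0.5 × 17.5) = 7.004 → n = 7.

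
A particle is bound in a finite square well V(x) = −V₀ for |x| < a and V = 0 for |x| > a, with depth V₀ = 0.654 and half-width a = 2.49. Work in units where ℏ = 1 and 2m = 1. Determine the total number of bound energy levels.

N = 2

Define the well-strength parameter z₀ = (a/ℏ)√(2mV₀) = 2.49 × √(2·0.5·0.654) = 2.014.
A new bound state (alternating even/odd) appears each time z₀ passes a multiple of π/2, so N = ⌊2z₀/π⌋ + 1 = ⌊1.282⌋ + 1 = 2.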